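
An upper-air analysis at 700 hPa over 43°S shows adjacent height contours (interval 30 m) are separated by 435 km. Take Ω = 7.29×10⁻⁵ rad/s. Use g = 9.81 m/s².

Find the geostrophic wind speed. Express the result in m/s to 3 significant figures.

Coriolis parameter at 43°S:
f = 2Ω sin φ = 2 × 7.29×10⁻⁵ × sin 43° = 9.94×10⁻⁵ s⁻¹
Height gradient: |∂Z/∂n| = 30 m / 435000 m = 6.90×10⁻⁵
On a pressure surface, geostrophic balance gives V_g = (g/f)|∂Z/∂n|:
V_g = 9.81 × 6.90×10⁻⁵ / 9.94×10⁻⁵ = 6.80 m/s

6.80 m/s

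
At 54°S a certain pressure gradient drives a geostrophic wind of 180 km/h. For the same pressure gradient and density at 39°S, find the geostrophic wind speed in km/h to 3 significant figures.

With the same pressure gradient and density, V_g ∝ 1/f ∝ 1/sin φ.
V₂ = V₁ · sin φ₁ / sin φ₂ = 180 × sin 54° / sin 39°
V₂ = 180 × 0.8090/0.6293 = 231 km/h

231 km/h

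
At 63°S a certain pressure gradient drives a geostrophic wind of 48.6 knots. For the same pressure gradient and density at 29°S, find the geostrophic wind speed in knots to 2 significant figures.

With the same pressure gradient and density, V_g ∝ 1/f ∝ 1/sin φ.
V₂ = V₁ · sin φ₁ / sin φ₂ = 48.6 × sin 63° / sin 29°
V₂ = 48.6 × 0.8910/0.4848 = 89 knots

89 knots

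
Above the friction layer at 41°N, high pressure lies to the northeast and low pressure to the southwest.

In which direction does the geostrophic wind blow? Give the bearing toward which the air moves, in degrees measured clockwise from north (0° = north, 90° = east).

315°

The pressure-gradient force points toward the southwest (bearing 225°).
Geostrophic balance: in the Northern Hemisphere the Coriolis force deflects motion to the right, so the geostrophic wind blows 90° to the right of the pressure-gradient force (low pressure on the left).
Rotating 225° by 90° clockwise gives 315° — the wind blows toward the northwest.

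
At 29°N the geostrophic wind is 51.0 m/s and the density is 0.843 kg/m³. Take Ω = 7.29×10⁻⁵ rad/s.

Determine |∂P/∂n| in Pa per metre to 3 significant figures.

3.04×10⁻³ Pa/m

Coriolis parameter at 29°N:
f = 2Ω sin φ = 2 × 7.29×10⁻⁵ × sin 29° = 7.07×10⁻⁵ s⁻¹
Geostrophic balance rearranged: |∂P/∂n| = f ρ V_g
|∂P/∂n| = 7.07×10⁻⁵ × 0.843 × 51.0 = 3.04×10⁻³ Pa/m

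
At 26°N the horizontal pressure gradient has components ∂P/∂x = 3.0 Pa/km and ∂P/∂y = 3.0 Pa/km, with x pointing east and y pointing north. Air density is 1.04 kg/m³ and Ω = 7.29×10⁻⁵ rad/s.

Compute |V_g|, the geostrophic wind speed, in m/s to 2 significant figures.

64 m/s

Coriolis parameter at 26°N:
f = 2Ω sin φ = 2 × 7.29×10⁻⁵ × sin 26° = 6.39×10⁻⁵ s⁻¹
Component geostrophic relations (x east, y north):
u_g = −(1/(fρ)) ∂P/∂y,  v_g = (1/(fρ)) ∂P/∂x
u_g = −(3.0×10⁻³)/(6.39×10⁻⁵ × 1.04) = −45.1 m/s;  v_g = (3.0×10⁻³)/(6.39×10⁻⁵ × 1.04) = 45.1 m/s
|V_g| = √(u_g² + v_g²) = 63.8 m/s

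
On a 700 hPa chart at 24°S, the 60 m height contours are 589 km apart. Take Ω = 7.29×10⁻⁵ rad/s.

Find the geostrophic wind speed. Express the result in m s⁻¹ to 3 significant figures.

Coriolis parameter at 24°S:
f = 2Ω sin φ = 2 × 7.29×10⁻⁵ × sin 24° = 5.93×10⁻⁵ s⁻¹
Height gradient: |∂Z/∂n| = 60 m / 589000 m = 1.02×10⁻⁴
On a pressure surface, geostrophic balance gives V_g = (g/f)|∂Z/∂n|:
V_g = 9.81 × 1.02×10⁻⁴ / 5.93×10⁻⁵ = 16.9 m/s

16.9 m s⁻¹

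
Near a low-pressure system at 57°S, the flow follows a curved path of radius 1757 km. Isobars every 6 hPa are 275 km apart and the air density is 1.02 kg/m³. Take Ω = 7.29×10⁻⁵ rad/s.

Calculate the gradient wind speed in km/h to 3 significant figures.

Coriolis parameter at 57°S:
f = 2Ω sin φ = 2 × 7.29×10⁻⁵ × sin 57° = 1.22×10⁻⁴ s⁻¹
Pressure gradient: |∂P/∂n| = 600 Pa / 275000 m = 2.18×10⁻³ Pa/m
Geostrophic speed: V_g = |∂P/∂n|/(fρ) = 2.18×10⁻³/(1.22×10⁻⁴ × 1.02) = 17.5 m/s
Around a low, centrifugal force acts outward with Coriolis, so pressure-gradient force balances both:
(1/ρ)|∂P/∂n| = fV + V²/R  →  V² + fR·V − fR·V_g = 0
With fR = 1.22×10⁻⁴ × 1757×10³ m = 215 m/s:
V = [−fR + √((fR)² + 4 fR V_g)]/2 = [−215 + √(215² + 4×215×17.5)]/2 = 16.3 m/s
Subgeostrophic (V < V_g = 17.5 m/s), as expected around a low.
Converting: 16.3 m/s × 3.6 = 58.5 km/h

58.5 km/h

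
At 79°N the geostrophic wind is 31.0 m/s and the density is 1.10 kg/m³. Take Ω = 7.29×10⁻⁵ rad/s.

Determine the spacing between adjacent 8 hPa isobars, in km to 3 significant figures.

164 km

Coriolis parameter at 79°N:
f = 2Ω sin φ = 2 × 7.29×10⁻⁵ × sin 79° = 1.43×10⁻⁴ s⁻¹
Geostrophic balance rearranged: |∂P/∂n| = f ρ V_g
|∂P/∂n| = 1.43×10⁻⁴ × 1.10 × 31.0 = 4.88×10⁻³ Pa/m
Isobar spacing: Δn = ΔP/|∂P/∂n| = 800 Pa / 4.88×10⁻³ Pa/m = 163920 m ≈ 164 km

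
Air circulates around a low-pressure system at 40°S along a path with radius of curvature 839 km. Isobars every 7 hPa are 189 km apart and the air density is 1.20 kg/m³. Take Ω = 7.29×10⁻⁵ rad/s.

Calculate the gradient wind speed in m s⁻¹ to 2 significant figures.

25 m s⁻¹

Coriolis parameter at 40°S:
f = 2Ω sin φ = 2 × 7.29×10⁻⁵ × sin 40° = 9.37×10⁻⁵ s⁻¹
Pressure gradient: |∂P/∂n| = 700 Pa / 189000 m = 3.70×10⁻³ Pa/m
Geostrophic speed: V_g = |∂P/∂n|/(fρ) = 3.70×10⁻³/(9.37×10⁻⁵ × 1.20) = 32.9 m/s
Around a low, centrifugal force acts outward with Coriolis, so pressure-gradient force balances both:
(1/ρ)|∂P/∂n| = fV + V²/R  →  V² + fR·V − fR·V_g = 0
With fR = 9.37×10⁻⁵ × 839×10³ m = 78.6 m/s:
V = [−fR + √((fR)² + 4 fR V_g)]/2 = [−78.6 + √(78.6² + 4×78.6×32.9)]/2 = 25 m/s
Subgeostrophic (V < V_g = 32.9 m/s), as expected around a low.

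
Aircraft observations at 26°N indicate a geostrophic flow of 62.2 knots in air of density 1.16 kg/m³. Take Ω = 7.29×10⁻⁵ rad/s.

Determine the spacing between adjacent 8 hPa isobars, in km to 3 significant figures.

337 km

Coriolis parameter at 26°N:
f = 2Ω sin φ = 2 × 7.29×10⁻⁵ × sin 26° = 6.39×10⁻⁵ s⁻¹
Wind speed in SI: 62.2 knots = 32.0 m/s
Geostrophic balance rearranged: |∂P/∂n| = f ρ V_g
|∂P/∂n| = 6.39×10⁻⁵ × 1.16 × 32.0 = 2.37×10⁻³ Pa/m
Isobar spacing: Δn = ΔP/|∂P/∂n| = 800 Pa / 2.37×10⁻³ Pa/m = 337213 m ≈ 337 km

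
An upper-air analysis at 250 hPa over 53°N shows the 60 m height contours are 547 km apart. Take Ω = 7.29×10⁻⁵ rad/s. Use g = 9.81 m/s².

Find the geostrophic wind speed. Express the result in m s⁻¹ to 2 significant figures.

Coriolis parameter at 53°N:
f = 2Ω sin φ = 2 × 7.29×10⁻⁵ × sin 53° = 1.16×10⁻⁴ s⁻¹
Height gradient: |∂Z/∂n| = 60 m / 547000 m = 1.10×10⁻⁴
On a pressure surface, geostrophic balance gives V_g = (g/f)|∂Z/∂n|:
V_g = 9.81 × 1.10×10⁻⁴ / 1.16×10⁻⁴ = 9.24 m/s

9.2 m s⁻¹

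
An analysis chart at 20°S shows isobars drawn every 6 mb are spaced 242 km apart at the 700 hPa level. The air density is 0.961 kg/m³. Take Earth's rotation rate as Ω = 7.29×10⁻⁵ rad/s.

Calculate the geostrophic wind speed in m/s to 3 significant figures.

Coriolis parameter at 20°S:
f = 2Ω sin φ = 2 × 7.29×10⁻⁵ × sin 20° = 4.99×10⁻⁵ s⁻¹
Pressure gradient: |∂P/∂n| = 600 Pa / 242000 m = 2.48×10⁻³ Pa/m
Geostrophic balance (pressure-gradient force = Coriolis force):
V_g = (1/(fρ)) |∂P/∂n| = 2.48×10⁻³ / (4.99×10⁻⁵ × 0.961) = 51.7 m/s

51.7 m/s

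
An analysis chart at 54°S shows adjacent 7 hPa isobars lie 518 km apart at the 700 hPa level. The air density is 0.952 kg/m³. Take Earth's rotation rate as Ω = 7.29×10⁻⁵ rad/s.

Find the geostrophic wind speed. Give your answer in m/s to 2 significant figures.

Coriolis parameter at 54°S:
f = 2Ω sin φ = 2 × 7.29×10⁻⁵ × sin 54° = 1.18×10⁻⁴ s⁻¹
Pressure gradient: |∂P/∂n| = 700 Pa / 518000 m = 1.35×10⁻³ Pa/m
Geostrophic balance (pressure-gradient force = Coriolis force):
V_g = (1/(fρ)) |∂P/∂n| = 1.35×10⁻³ / (1.18×10⁻⁴ × 0.952) = 12.0 m/s

12 m/s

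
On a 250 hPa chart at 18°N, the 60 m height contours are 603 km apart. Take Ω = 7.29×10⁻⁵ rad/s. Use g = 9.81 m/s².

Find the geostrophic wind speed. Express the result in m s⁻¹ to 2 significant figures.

Coriolis parameter at 18°N:
f = 2Ω sin φ = 2 × 7.29×10⁻⁵ × sin 18° = 4.51×10⁻⁵ s⁻¹
Height gradient: |∂Z/∂n| = 60 m / 603000 m = 9.95×10⁻⁵
On a pressure surface, geostrophic balance gives V_g = (g/f)|∂Z/∂n|:
V_g = 9.81 × 9.95×10⁻⁵ / 4.51×10⁻⁵ = 21.7 m/s

22 m s⁻¹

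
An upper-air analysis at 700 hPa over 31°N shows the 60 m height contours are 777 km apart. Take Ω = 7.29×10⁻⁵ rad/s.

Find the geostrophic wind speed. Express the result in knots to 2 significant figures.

20 knots

Coriolis parameter at 31°N:
f = 2Ω sin φ = 2 × 7.29×10⁻⁵ × sin 31° = 7.51×10⁻⁵ s⁻¹
Height gradient: |∂Z/∂n| = 60 m / 777000 m = 7.72×10⁻⁵
On a pressure surface, geostrophic balance gives V_g = (g/f)|∂Z/∂n|:
V_g = 9.81 × 7.72×10⁻⁵ / 7.51×10⁻⁵ = 10.1 m/s
Converting: 10.1 m/s × 1.944 = 20 knots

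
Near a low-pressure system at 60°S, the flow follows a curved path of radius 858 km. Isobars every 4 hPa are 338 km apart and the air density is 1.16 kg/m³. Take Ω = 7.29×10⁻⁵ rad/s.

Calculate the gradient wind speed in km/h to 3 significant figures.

Coriolis parameter at 60°S:
f = 2Ω sin φ = 2 × 7.29×10⁻⁵ × sin 60° = 1.26×10⁻⁴ s⁻¹
Pressure gradient: |∂P/∂n| = 400 Pa / 338000 m = 1.18×10⁻³ Pa/m
Geostrophic speed: V_g = |∂P/∂n|/(fρ) = 1.18×10⁻³/(1.26×10⁻⁴ × 1.16) = 8.08 m/s
Around a low, centrifugal force acts outward with Coriolis, so pressure-gradient force balances both:
(1/ρ)|∂P/∂n| = fV + V²/R  →  V² + fR·V − fR·V_g = 0
With fR = 1.26×10⁻⁴ × 858×10³ m = 108 m/s:
V = [−fR + √((fR)² + 4 fR V_g)]/2 = [−108 + √(108² + 4×108×8.08)]/2 = 7.55 m/s
Subgeostrophic (V < V_g = 8.08 m/s), as expected around a low.
Converting: 7.55 m/s × 3.6 = 27.2 km/h

27.2 km/h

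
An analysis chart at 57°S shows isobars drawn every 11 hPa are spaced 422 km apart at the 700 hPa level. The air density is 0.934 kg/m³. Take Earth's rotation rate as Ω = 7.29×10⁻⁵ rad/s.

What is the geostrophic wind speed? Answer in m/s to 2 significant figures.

23 m/s

Coriolis parameter at 57°S:
f = 2Ω sin φ = 2 × 7.29×10⁻⁵ × sin 57° = 1.22×10⁻⁴ s⁻¹
Pressure gradient: |∂P/∂n| = 1100 Pa / 422000 m = 2.61×10⁻³ Pa/m
Geostrophic balance (pressure-gradient force = Coriolis force):
V_g = (1/(fρ)) |∂P/∂n| = 2.61×10⁻³ / (1.22×10⁻⁴ × 0.934) = 22.8 m/s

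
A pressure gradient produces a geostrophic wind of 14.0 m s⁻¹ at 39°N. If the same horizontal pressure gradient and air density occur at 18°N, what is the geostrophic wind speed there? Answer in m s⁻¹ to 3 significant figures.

With the same pressure gradient and density, V_g ∝ 1/f ∝ 1/sin φ.
V₂ = V₁ · sin φ₁ / sin φ₂ = 14.0 × sin 39° / sin 18°
V₂ = 14.0 × 0.6293/0.3090 = 28.5 m s⁻¹

28.5 m s⁻¹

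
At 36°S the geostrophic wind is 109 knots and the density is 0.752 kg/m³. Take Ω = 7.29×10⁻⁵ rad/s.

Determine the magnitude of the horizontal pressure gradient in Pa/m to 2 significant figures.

Coriolis parameter at 36°S:
f = 2Ω sin φ = 2 × 7.29×10⁻⁵ × sin 36° = 8.57×10⁻⁵ s⁻¹
Wind speed in SI: 109 knots = 56.1 m/s
Geostrophic balance rearranged: |∂P/∂n| = f ρ V_g
|∂P/∂n| = 8.57×10⁻⁵ × 0.752 × 56.1 = 3.61×10⁻³ Pa/m

3.6×10⁻³ Pa/m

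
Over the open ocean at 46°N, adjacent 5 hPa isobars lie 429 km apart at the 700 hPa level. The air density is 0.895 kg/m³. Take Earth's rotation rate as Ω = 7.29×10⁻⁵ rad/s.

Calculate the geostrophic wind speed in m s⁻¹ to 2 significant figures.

12 m s⁻¹

Coriolis parameter at 46°N:
f = 2Ω sin φ = 2 × 7.29×10⁻⁵ × sin 46° = 1.05×10⁻⁴ s⁻¹
Pressure gradient: |∂P/∂n| = 500 Pa / 429000 m = 1.17×10⁻³ Pa/m
Geostrophic balance (pressure-gradient force = Coriolis force):
V_g = (1/(fρ)) |∂P/∂n| = 1.17×10⁻³ / (1.05×10⁻⁴ × 0.895) = 12.4 m/s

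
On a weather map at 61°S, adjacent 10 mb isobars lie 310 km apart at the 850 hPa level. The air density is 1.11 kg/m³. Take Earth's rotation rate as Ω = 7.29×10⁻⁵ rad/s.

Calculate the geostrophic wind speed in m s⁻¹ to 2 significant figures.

23 m s⁻¹

Coriolis parameter at 61°S:
f = 2Ω sin φ = 2 × 7.29×10⁻⁵ × sin 61° = 1.28×10⁻⁴ s⁻¹
Pressure gradient: |∂P/∂n| = 1000 Pa / 310000 m = 3.23×10⁻³ Pa/m
Geostrophic balance (pressure-gradient force = Coriolis force):
V_g = (1/(fρ)) |∂P/∂n| = 3.23×10⁻³ / (1.28×10⁻⁴ × 1.11) = 22.8 m/s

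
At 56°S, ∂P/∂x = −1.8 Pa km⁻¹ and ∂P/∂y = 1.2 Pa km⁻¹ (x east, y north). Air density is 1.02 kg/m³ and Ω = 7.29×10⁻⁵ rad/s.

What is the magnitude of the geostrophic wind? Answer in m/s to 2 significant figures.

18 m/s

Coriolis parameter at 56°S:
f = 2Ω sin φ = 2 × 7.29×10⁻⁵ × sin 56° = 1.21×10⁻⁴ s⁻¹
In the Southern Hemisphere f is negative: f = −1.21×10⁻⁴ s⁻¹.
Component geostrophic relations (x east, y north):
u_g = −(1/(fρ)) ∂P/∂y,  v_g = (1/(fρ)) ∂P/∂x
u_g = −(1.2×10⁻³)/(−1.21×10⁻⁴ × 1.02) = 9.73 m/s;  v_g = (−1.8×10⁻³)/(−1.21×10⁻⁴ × 1.02) = 14.6 m/s
|V_g| = √(u_g² + v_g²) = 17.5 m/s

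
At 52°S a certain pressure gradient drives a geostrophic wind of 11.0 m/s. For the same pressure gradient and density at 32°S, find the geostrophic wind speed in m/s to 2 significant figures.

16 m/s

With the same pressure gradient and density, V_g ∝ 1/f ∝ 1/sin φ.
V₂ = V₁ · sin φ₁ / sin φ₂ = 11.0 × sin 52° / sin 32°
V₂ = 11.0 × 0.7880/0.5299 = 16 m/s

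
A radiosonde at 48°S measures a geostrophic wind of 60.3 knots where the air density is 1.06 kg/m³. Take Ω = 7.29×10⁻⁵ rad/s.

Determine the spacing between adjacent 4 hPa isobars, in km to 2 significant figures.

110 km

Coriolis parameter at 48°S:
f = 2Ω sin φ = 2 × 7.29×10⁻⁵ × sin 48° = 1.08×10⁻⁴ s⁻¹
Wind speed in SI: 60.3 knots = 31.0 m/s
Geostrophic balance rearranged: |∂P/∂n| = f ρ V_g
|∂P/∂n| = 1.08×10⁻⁴ × 1.06 × 31.0 = 3.56×10⁻³ Pa/m
Isobar spacing: Δn = ΔP/|∂P/∂n| = 400 Pa / 3.56×10⁻³ Pa/m = 112271 m ≈ 110 km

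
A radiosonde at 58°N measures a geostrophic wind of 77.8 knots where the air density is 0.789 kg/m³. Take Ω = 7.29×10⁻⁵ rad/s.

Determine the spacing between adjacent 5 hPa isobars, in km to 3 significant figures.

128 km

Coriolis parameter at 58°N:
f = 2Ω sin φ = 2 × 7.29×10⁻⁵ × sin 58° = 1.24×10⁻⁴ s⁻¹
Wind speed in SI: 77.8 knots = 40.0 m/s
Geostrophic balance rearranged: |∂P/∂n| = f ρ V_g
|∂P/∂n| = 1.24×10⁻⁴ × 0.789 × 40.0 = 3.90×10⁻³ Pa/m
Isobar spacing: Δn = ΔP/|∂P/∂n| = 500 Pa / 3.90×10⁻³ Pa/m = 128055 m ≈ 128 km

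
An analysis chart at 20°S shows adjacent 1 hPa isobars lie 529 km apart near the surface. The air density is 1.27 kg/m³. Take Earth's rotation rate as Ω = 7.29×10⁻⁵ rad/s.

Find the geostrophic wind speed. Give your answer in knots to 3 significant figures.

Coriolis parameter at 20°S:
f = 2Ω sin φ = 2 × 7.29×10⁻⁵ × sin 20° = 4.99×10⁻⁵ s⁻¹
Pressure gradient: |∂P/∂n| = 100 Pa / 529000 m = 1.89×10⁻⁴ Pa/m
Geostrophic balance (pressure-gradient force = Coriolis force):
V_g = (1/(fρ)) |∂P/∂n| = 1.89×10⁻⁴ / (4.99×10⁻⁵ × 1.27) = 2.98 m/s
Converting: 2.98 m/s × 1.944 = 5.80 knots

5.80 knots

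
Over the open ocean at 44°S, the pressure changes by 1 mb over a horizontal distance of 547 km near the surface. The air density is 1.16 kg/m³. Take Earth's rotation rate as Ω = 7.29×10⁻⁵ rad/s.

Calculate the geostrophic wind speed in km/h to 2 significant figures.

5.6 km/h

Coriolis parameter at 44°S:
f = 2Ω sin φ = 2 × 7.29×10⁻⁵ × sin 44° = 1.01×10⁻⁴ s⁻¹
Pressure gradient: |∂P/∂n| = 100 Pa / 547000 m = 1.83×10⁻⁴ Pa/m
Geostrophic balance (pressure-gradient force = Coriolis force):
V_g = (1/(fρ)) |∂P/∂n| = 1.83×10⁻⁴ / (1.01×10⁻⁴ × 1.16) = 1.56 m/s
Converting: 1.56 m/s × 3.6 = 5.6 km/h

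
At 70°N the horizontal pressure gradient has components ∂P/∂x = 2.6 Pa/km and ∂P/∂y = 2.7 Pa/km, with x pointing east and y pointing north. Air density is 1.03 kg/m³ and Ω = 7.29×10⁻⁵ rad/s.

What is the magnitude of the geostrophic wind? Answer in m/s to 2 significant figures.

27 m/s

Coriolis parameter at 70°N:
f = 2Ω sin φ = 2 × 7.29×10⁻⁵ × sin 70° = 1.37×10⁻⁴ s⁻¹
Component geostrophic relations (x east, y north):
u_g = −(1/(fρ)) ∂P/∂y,  v_g = (1/(fρ)) ∂P/∂x
u_g = −(2.7×10⁻³)/(1.37×10⁻⁴ × 1.03) = −19.1 m/s;  v_g = (2.6×10⁻³)/(1.37×10⁻⁴ × 1.03) = 18.4 m/s
|V_g| = √(u_g² + v_g²) = 26.6 m/s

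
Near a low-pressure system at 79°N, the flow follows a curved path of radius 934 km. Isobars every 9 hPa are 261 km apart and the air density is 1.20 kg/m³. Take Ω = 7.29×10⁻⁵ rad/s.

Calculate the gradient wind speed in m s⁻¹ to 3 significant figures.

17.7 m s⁻¹

Coriolis parameter at 79°N:
f = 2Ω sin φ = 2 × 7.29×10⁻⁵ × sin 79° = 1.43×10⁻⁴ s⁻¹
Pressure gradient: |∂P/∂n| = 900 Pa / 261000 m = 3.45×10⁻³ Pa/m
Geostrophic speed: V_g = |∂P/∂n|/(fρ) = 3.45×10⁻³/(1.43×10⁻⁴ × 1.20) = 20.1 m/s
Around a low, centrifugal force acts outward with Coriolis, so pressure-gradient force balances both:
(1/ρ)|∂P/∂n| = fV + V²/R  →  V² + fR·V − fR·V_g = 0
With fR = 1.43×10⁻⁴ × 934×10³ m = 134 m/s:
V = [−fR + √((fR)² + 4 fR V_g)]/2 = [−134 + √(134² + 4×134×20.1)]/2 = 17.7 m/s
Subgeostrophic (V < V_g = 20.1 m/s), as expected around a low.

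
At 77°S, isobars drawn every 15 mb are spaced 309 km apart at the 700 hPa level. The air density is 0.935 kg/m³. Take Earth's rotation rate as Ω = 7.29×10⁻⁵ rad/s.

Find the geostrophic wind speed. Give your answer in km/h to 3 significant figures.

Coriolis parameter at 77°S:
f = 2Ω sin φ = 2 × 7.29×10⁻⁵ × sin 77° = 1.42×10⁻⁴ s⁻¹
Pressure gradient: |∂P/∂n| = 1500 Pa / 309000 m = 4.85×10⁻³ Pa/m
Geostrophic balance (pressure-gradient force = Coriolis force):
V_g = (1/(fρ)) |∂P/∂n| = 4.85×10⁻³ / (1.42×10⁻⁴ × 0.935) = 36.5 m/s
Converting: 36.5 m/s × 3.6 = 132 km/h

132 km/h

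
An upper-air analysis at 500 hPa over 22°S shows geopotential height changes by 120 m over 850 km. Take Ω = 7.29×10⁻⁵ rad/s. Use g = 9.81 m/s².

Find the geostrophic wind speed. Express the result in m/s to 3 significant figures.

25.4 m/s

Coriolis parameter at 22°S:
f = 2Ω sin φ = 2 × 7.29×10⁻⁵ × sin 22° = 5.46×10⁻⁵ s⁻¹
Height gradient: |∂Z/∂n| = 120 m / 850000 m = 1.41×10⁻⁴
On a pressure surface, geostrophic balance gives V_g = (g/f)|∂Z/∂n|:
V_g = 9.81 × 1.41×10⁻⁴ / 5.46×10⁻⁵ = 25.4 m/s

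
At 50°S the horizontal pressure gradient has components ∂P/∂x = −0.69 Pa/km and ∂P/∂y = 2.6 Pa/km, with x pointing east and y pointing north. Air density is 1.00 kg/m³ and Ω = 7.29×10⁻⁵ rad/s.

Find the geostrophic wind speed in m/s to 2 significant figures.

Coriolis parameter at 50°S:
f = 2Ω sin φ = 2 × 7.29×10⁻⁵ × sin 50° = 1.12×10⁻⁴ s⁻¹
In the Southern Hemisphere f is negative: f = −1.12×10⁻⁴ s⁻¹.
Component geostrophic relations (x east, y north):
u_g = −(1/(fρ)) ∂P/∂y,  v_g = (1/(fρ)) ∂P/∂x
u_g = −(2.6×10⁻³)/(−1.12×10⁻⁴ × 1.00) = 23.3 m/s;  v_g = (−0.69×10⁻³)/(−1.12×10⁻⁴ × 1.00) = 6.18 m/s
|V_g| = √(u_g² + v_g²) = 24.1 m/s

24 m/s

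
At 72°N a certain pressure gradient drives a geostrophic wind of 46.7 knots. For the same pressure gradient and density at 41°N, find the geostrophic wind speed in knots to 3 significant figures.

With the same pressure gradient and density, V_g ∝ 1/f ∝ 1/sin φ.
V₂ = V₁ · sin φ₁ / sin φ₂ = 46.7 × sin 72° / sin 41°
V₂ = 46.7 × 0.9511/0.6561 = 67.7 knots

67.7 knots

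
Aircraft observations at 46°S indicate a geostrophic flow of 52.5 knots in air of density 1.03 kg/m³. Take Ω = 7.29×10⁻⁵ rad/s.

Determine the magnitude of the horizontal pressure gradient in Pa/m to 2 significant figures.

2.9×10⁻³ Pa/m

Coriolis parameter at 46°S:
f = 2Ω sin φ = 2 × 7.29×10⁻⁵ × sin 46° = 1.05×10⁻⁴ s⁻¹
Wind speed in SI: 52.5 knots = 27.0 m/s
Geostrophic balance rearranged: |∂P/∂n| = f ρ V_g
|∂P/∂n| = 1.05×10⁻⁴ × 1.03 × 27.0 = 2.92×10⁻³ Pa/m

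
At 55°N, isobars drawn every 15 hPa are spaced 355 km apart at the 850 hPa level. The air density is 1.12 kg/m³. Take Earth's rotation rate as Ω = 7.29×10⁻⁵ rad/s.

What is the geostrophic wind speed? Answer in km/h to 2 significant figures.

110 km/h

Coriolis parameter at 55°N:
f = 2Ω sin φ = 2 × 7.29×10⁻⁵ × sin 55° = 1.19×10⁻⁴ s⁻¹
Pressure gradient: |∂P/∂n| = 1500 Pa / 355000 m = 4.23×10⁻³ Pa/m
Geostrophic balance (pressure-gradient force = Coriolis force):
V_g = (1/(fρ)) |∂P/∂n| = 4.23×10⁻³ / (1.19×10⁻⁴ × 1.12) = 31.6 m/s
Converting: 31.6 m/s × 3.6 = 110 km/h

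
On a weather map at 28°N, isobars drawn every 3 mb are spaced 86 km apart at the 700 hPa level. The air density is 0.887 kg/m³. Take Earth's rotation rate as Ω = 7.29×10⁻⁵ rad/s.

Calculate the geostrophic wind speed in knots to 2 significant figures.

Coriolis parameter at 28°N:
f = 2Ω sin φ = 2 × 7.29×10⁻⁵ × sin 28° = 6.84×10⁻⁵ s⁻¹
Pressure gradient: |∂P/∂n| = 300 Pa / 86000 m = 3.49×10⁻³ Pa/m
Geostrophic balance (pressure-gradient force = Coriolis force):
V_g = (1/(fρ)) |∂P/∂n| = 3.49×10⁻³ / (6.84×10⁻⁵ × 0.887) = 57.5 m/s
Converting: 57.5 m/s × 1.944 = 110 knots

110 knots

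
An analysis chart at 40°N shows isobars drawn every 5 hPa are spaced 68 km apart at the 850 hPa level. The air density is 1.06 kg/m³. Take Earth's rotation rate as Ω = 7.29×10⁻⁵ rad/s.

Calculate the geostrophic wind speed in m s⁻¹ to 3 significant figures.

74.0 m s⁻¹

Coriolis parameter at 40°N:
f = 2Ω sin φ = 2 × 7.29×10⁻⁵ × sin 40° = 9.37×10⁻⁵ s⁻¹
Pressure gradient: |∂P/∂n| = 500 Pa / 68000 m = 7.35×10⁻³ Pa/m
Geostrophic balance (pressure-gradient force = Coriolis force):
V_g = (1/(fρ)) |∂P/∂n| = 7.35×10⁻³ / (9.37×10⁻⁵ × 1.06) = 74.0 m/s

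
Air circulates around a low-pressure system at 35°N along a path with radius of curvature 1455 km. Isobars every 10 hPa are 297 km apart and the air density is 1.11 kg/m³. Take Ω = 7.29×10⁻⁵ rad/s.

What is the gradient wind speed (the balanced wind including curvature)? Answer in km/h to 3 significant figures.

105 km/h

Coriolis parameter at 35°N:
f = 2Ω sin φ = 2 × 7.29×10⁻⁵ × sin 35° = 8.36×10⁻⁵ s⁻¹
Pressure gradient: |∂P/∂n| = 1000 Pa / 297000 m = 3.37×10⁻³ Pa/m
Geostrophic speed: V_g = |∂P/∂n|/(fρ) = 3.37×10⁻³/(8.36×10⁻⁵ × 1.11) = 36.3 m/s
Around a low, centrifugal force acts outward with Coriolis, so pressure-gradient force balances both:
(1/ρ)|∂P/∂n| = fV + V²/R  →  V² + fR·V − fR·V_g = 0
With fR = 8.36×10⁻⁵ × 1455×10³ m = 122 m/s:
V = [−fR + √((fR)² + 4 fR V_g)]/2 = [−122 + √(122² + 4×122×36.3)]/2 = 29.2 m/s
Subgeostrophic (V < V_g = 36.3 m/s), as expected around a low.
Converting: 29.2 m/s × 3.6 = 105 km/h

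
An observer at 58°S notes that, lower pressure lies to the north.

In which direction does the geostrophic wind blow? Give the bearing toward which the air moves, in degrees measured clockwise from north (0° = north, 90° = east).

270°

The pressure-gradient force points toward the north (bearing 000°).
Geostrophic balance: in the Southern Hemisphere the Coriolis force deflects motion to the left, so the geostrophic wind blows 90° to the left of the pressure-gradient force (low pressure on the right).
Rotating 000° by 90° counterclockwise gives 270° — the wind blows toward the west.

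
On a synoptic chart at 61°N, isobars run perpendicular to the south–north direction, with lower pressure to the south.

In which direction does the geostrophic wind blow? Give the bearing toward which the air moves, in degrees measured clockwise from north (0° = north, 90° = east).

270°

The pressure-gradient force points toward the south (bearing 180°).
Geostrophic balance: in the Northern Hemisphere the Coriolis force deflects motion to the right, so the geostrophic wind blows 90° to the right of the pressure-gradient force (low pressure on the left).
Rotating 180° by 90° clockwise gives 270° — the wind blows toward the west.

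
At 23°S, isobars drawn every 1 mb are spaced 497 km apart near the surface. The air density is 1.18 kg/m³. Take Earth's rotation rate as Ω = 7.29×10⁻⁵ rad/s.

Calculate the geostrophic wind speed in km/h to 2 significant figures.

Coriolis parameter at 23°S:
f = 2Ω sin φ = 2 × 7.29×10⁻⁵ × sin 23° = 5.70×10⁻⁵ s⁻¹
Pressure gradient: |∂P/∂n| = 100 Pa / 497000 m = 2.01×10⁻⁴ Pa/m
Geostrophic balance (pressure-gradient force = Coriolis force):
V_g = (1/(fρ)) |∂P/∂n| = 2.01×10⁻⁴ / (5.70×10⁻⁵ × 1.18) = 2.99 m/s
Converting: 2.99 m/s × 3.6 = 11 km/h

11 km/h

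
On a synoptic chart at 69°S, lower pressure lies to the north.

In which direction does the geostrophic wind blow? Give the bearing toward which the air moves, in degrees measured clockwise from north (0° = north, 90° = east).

The pressure-gradient force points toward the north (bearing 000°).
Geostrophic balance: in the Southern Hemisphere the Coriolis force deflects motion to the left, so the geostrophic wind blows 90° to the left of the pressure-gradient force (low pressure on the right).
Rotating 000° by 90° counterclockwise gives 270° — the wind blows toward the west.

270°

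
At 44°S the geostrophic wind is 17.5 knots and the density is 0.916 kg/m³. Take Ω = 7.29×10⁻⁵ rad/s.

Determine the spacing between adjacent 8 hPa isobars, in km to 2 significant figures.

960 km

Coriolis parameter at 44°S:
f = 2Ω sin φ = 2 × 7.29×10⁻⁵ × sin 44° = 1.01×10⁻⁴ s⁻¹
Wind speed in SI: 17.5 knots = 9.00 m/s
Geostrophic balance rearranged: |∂P/∂n| = f ρ V_g
|∂P/∂n| = 1.01×10⁻⁴ × 0.916 × 9.00 = 8.35×10⁻⁴ Pa/m
Isobar spacing: Δn = ΔP/|∂P/∂n| = 800 Pa / 8.35×10⁻⁴ Pa/m = 957832 m ≈ 960 km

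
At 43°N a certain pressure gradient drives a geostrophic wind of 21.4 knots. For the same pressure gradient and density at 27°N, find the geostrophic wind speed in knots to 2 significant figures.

32 knots

With the same pressure gradient and density, V_g ∝ 1/f ∝ 1/sin φ.
V₂ = V₁ · sin φ₁ / sin φ₂ = 21.4 × sin 43° / sin 27°
V₂ = 21.4 × 0.6820/0.4540 = 32 knots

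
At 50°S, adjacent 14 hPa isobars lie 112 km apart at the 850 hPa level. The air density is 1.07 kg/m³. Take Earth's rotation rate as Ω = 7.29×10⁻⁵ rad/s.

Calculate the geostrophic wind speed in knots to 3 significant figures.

203 knots

Coriolis parameter at 50°S:
f = 2Ω sin φ = 2 × 7.29×10⁻⁵ × sin 50° = 1.12×10⁻⁴ s⁻¹
Pressure gradient: |∂P/∂n| = 1400 Pa / 112000 m = 1.25×10⁻² Pa/m
Geostrophic balance (pressure-gradient force = Coriolis force):
V_g = (1/(fρ)) |∂P/∂n| = 1.25×10⁻² / (1.12×10⁻⁴ × 1.07) = 105 m/s
Converting: 105 m/s × 1.944 = 203 knots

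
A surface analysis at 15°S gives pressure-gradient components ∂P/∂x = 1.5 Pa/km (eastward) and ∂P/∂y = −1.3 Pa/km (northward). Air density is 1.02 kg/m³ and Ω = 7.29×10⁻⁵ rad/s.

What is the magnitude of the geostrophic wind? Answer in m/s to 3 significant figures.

Coriolis parameter at 15°S:
f = 2Ω sin φ = 2 × 7.29×10⁻⁵ × sin 15° = 3.77×10⁻⁵ s⁻¹
In the Southern Hemisphere f is negative: f = −3.77×10⁻⁵ s⁻¹.
Component geostrophic relations (x east, y north):
u_g = −(1/(fρ)) ∂P/∂y,  v_g = (1/(fρ)) ∂P/∂x
u_g = −(−1.3×10⁻³)/(−3.77×10⁻⁵ × 1.02) = −33.8 m/s;  v_g = (1.5×10⁻³)/(−3.77×10⁻⁵ × 1.02) = −39.0 m/s
|V_g| = √(u_g² + v_g²) = 51.6 m/s

51.6 m/s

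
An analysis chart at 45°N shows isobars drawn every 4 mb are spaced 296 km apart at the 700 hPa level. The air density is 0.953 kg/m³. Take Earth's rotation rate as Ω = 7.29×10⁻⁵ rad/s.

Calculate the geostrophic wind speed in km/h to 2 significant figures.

Coriolis parameter at 45°N:
f = 2Ω sin φ = 2 × 7.29×10⁻⁵ × sin 45° = 1.03×10⁻⁴ s⁻¹
Pressure gradient: |∂P/∂n| = 400 Pa / 296000 m = 1.35×10⁻³ Pa/m
Geostrophic balance (pressure-gradient force = Coriolis force):
V_g = (1/(fρ)) |∂P/∂n| = 1.35×10⁻³ / (1.03×10⁻⁴ × 0.953) = 13.8 m/s
Converting: 13.8 m/s × 3.6 = 50 km/h

50 km/h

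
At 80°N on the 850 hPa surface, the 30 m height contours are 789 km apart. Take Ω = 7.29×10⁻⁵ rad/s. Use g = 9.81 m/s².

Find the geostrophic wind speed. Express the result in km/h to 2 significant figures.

9.4 km/h

Coriolis parameter at 80°N:
f = 2Ω sin φ = 2 × 7.29×10⁻⁵ × sin 80° = 1.44×10⁻⁴ s⁻¹
Height gradient: |∂Z/∂n| = 30 m / 789000 m = 3.80×10⁻⁵
On a pressure surface, geostrophic balance gives V_g = (g/f)|∂Z/∂n|:
V_g = 9.81 × 3.80×10⁻⁵ / 1.44×10⁻⁴ = 2.60 m/s
Converting: 2.60 m/s × 3.6 = 9.4 km/h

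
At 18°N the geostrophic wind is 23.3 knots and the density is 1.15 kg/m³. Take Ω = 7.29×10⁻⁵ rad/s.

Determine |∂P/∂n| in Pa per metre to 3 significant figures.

6.21×10⁻⁴ Pa/m

Coriolis parameter at 18°N:
f = 2Ω sin φ = 2 × 7.29×10⁻⁵ × sin 18° = 4.51×10⁻⁵ s⁻¹
Wind speed in SI: 23.3 knots = 12.0 m/s
Geostrophic balance rearranged: |∂P/∂n| = f ρ V_g
|∂P/∂n| = 4.51×10⁻⁵ × 1.15 × 12.0 = 6.21×10⁻⁴ Pa/m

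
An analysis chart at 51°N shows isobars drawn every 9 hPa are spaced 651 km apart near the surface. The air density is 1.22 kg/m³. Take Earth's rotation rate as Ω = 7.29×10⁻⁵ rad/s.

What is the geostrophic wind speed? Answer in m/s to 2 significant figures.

Coriolis parameter at 51°N:
f = 2Ω sin φ = 2 × 7.29×10⁻⁵ × sin 51° = 1.13×10⁻⁴ s⁻¹
Pressure gradient: |∂P/∂n| = 900 Pa / 651000 m = 1.38×10⁻³ Pa/m
Geostrophic balance (pressure-gradient force = Coriolis force):
V_g = (1/(fρ)) |∂P/∂n| = 1.38×10⁻³ / (1.13×10⁻⁴ × 1.22) = 10.0 m/s

10 m/s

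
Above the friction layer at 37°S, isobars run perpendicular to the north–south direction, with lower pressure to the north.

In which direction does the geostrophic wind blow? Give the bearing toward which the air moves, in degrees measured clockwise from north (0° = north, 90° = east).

The pressure-gradient force points toward the north (bearing 000°).
Geostrophic balance: in the Southern Hemisphere the Coriolis force deflects motion to the left, so the geostrophic wind blows 90° to the left of the pressure-gradient force (low pressure on the right).
Rotating 000° by 90° counterclockwise gives 270° — the wind blows toward the west.

270°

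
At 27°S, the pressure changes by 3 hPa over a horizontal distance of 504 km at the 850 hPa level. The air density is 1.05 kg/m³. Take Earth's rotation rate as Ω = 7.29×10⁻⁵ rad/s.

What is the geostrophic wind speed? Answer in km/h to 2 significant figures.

31 km/h

Coriolis parameter at 27°S:
f = 2Ω sin φ = 2 × 7.29×10⁻⁵ × sin 27° = 6.62×10⁻⁵ s⁻¹
Pressure gradient: |∂P/∂n| = 300 Pa / 504000 m = 5.95×10⁻⁴ Pa/m
Geostrophic balance (pressure-gradient force = Coriolis force):
V_g = (1/(fρ)) |∂P/∂n| = 5.95×10⁻⁴ / (6.62×10⁻⁵ × 1.05) = 8.56 m/s
Converting: 8.56 m/s × 3.6 = 31 km/h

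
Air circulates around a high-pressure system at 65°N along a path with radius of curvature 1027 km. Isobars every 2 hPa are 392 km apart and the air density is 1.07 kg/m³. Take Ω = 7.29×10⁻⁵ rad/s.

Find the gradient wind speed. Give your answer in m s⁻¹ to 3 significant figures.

3.71 m s⁻¹

Coriolis parameter at 65°N:
f = 2Ω sin φ = 2 × 7.29×10⁻⁵ × sin 65° = 1.32×10⁻⁴ s⁻¹
Pressure gradient: |∂P/∂n| = 200 Pa / 392000 m = 5.10×10⁻⁴ Pa/m
Geostrophic speed: V_g = |∂P/∂n|/(fρ) = 5.10×10⁻⁴/(1.32×10⁻⁴ × 1.07) = 3.61 m/s
Around a high, pressure-gradient force acts outward with centrifugal, so Coriolis balances both:
fV = (1/ρ)|∂P/∂n| + V²/R  →  V² − fR·V + fR·V_g = 0
With fR = 1.32×10⁻⁴ × 1027×10³ m = 136 m/s:
V = [fR − √((fR)² − 4 fR V_g)]/2 = [136 − √(136² − 4×136×3.61)]/2 = 3.71 m/s
Supergeostrophic (V > V_g = 3.61 m/s), as expected around a high.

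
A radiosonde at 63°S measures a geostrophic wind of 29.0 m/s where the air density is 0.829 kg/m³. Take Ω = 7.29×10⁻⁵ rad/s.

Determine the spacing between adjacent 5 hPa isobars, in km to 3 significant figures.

160 km

Coriolis parameter at 63°S:
f = 2Ω sin φ = 2 × 7.29×10⁻⁵ × sin 63° = 1.30×10⁻⁴ s⁻¹
Geostrophic balance rearranged: |∂P/∂n| = f ρ V_g
|∂P/∂n| = 1.30×10⁻⁴ × 0.829 × 29.0 = 3.12×10⁻³ Pa/m
Isobar spacing: Δn = ΔP/|∂P/∂n| = 500 Pa / 3.12×10⁻³ Pa/m = 160095 m ≈ 160 km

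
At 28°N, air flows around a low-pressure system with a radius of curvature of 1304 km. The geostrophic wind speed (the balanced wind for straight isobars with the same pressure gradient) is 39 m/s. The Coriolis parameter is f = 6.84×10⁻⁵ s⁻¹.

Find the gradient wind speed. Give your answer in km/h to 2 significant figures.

Around a low, centrifugal force acts outward with Coriolis, so pressure-gradient force balances both:
(1/ρ)|∂P/∂n| = fV + V²/R  →  V² + fR·V − fR·V_g = 0
With fR = 6.84×10⁻⁵ × 1304×10³ m = 89.2 m/s:
V = [−fR + √((fR)² + 4 fR V_g)]/2 = [−89.2 + √(89.2² + 4×89.2×39)]/2 = 29.3 m/s
Subgeostrophic (V < V_g = 39 m/s), as expected around a low.
Converting: 29.3 m/s × 3.6 = 110 km/h

110 km/h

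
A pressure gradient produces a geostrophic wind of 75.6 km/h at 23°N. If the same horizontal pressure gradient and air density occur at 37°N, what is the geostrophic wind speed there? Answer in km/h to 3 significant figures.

With the same pressure gradient and density, V_g ∝ 1/f ∝ 1/sin φ.
V₂ = V₁ · sin φ₁ / sin φ₂ = 75.6 × sin 23° / sin 37°
V₂ = 75.6 × 0.3907/0.6018 = 49.1 km/h

49.1 km/h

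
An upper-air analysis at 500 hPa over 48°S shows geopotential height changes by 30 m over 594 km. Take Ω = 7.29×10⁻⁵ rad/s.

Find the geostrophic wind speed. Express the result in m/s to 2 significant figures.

Coriolis parameter at 48°S:
f = 2Ω sin φ = 2 × 7.29×10⁻⁵ × sin 48° = 1.08×10⁻⁴ s⁻¹
Height gradient: |∂Z/∂n| = 30 m / 594000 m = 5.05×10⁻⁵
On a pressure surface, geostrophic balance gives V_g = (g/f)|∂Z/∂n|:
V_g = 9.81 × 5.05×10⁻⁵ / 1.08×10⁻⁴ = 4.57 m/s

4.6 m/s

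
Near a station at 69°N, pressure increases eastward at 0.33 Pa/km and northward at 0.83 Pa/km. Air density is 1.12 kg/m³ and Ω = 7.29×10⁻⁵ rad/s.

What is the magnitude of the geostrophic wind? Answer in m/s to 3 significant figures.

Coriolis parameter at 69°N:
f = 2Ω sin φ = 2 × 7.29×10⁻⁵ × sin 69° = 1.36×10⁻⁴ s⁻¹
Component geostrophic relations (x east, y north):
u_g = −(1/(fρ)) ∂P/∂y,  v_g = (1/(fρ)) ∂P/∂x
u_g = −(0.83×10⁻³)/(1.36×10⁻⁴ × 1.12) = −5.44 m/s;  v_g = (0.33×10⁻³)/(1.36×10⁻⁴ × 1.12) = 2.16 m/s
|V_g| = √(u_g² + v_g²) = 5.86 m/s

5.86 m/s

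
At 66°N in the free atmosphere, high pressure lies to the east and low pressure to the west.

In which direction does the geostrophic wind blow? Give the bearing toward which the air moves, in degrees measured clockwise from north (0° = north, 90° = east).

000°

The pressure-gradient force points toward the west (bearing 270°).
Geostrophic balance: in the Northern Hemisphere the Coriolis force deflects motion to the right, so the geostrophic wind blows 90° to the right of the pressure-gradient force (low pressure on the left).
Rotating 270° by 90° clockwise gives 000° — the wind blows toward the north.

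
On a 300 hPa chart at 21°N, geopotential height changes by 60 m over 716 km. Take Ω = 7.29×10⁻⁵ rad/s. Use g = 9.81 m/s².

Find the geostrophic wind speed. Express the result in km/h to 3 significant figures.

Coriolis parameter at 21°N:
f = 2Ω sin φ = 2 × 7.29×10⁻⁵ × sin 21° = 5.23×10⁻⁵ s⁻¹
Height gradient: |∂Z/∂n| = 60 m / 716000 m = 8.38×10⁻⁵
On a pressure surface, geostrophic balance gives V_g = (g/f)|∂Z/∂n|:
V_g = 9.81 × 8.38×10⁻⁵ / 5.23×10⁻⁵ = 15.7 m/s
Converting: 15.7 m/s × 3.6 = 56.6 km/h

56.6 km/h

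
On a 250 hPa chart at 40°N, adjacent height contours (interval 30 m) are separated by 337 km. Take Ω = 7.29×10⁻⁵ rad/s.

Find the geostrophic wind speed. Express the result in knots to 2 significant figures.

18 knots

Coriolis parameter at 40°N:
f = 2Ω sin φ = 2 × 7.29×10⁻⁵ × sin 40° = 9.37×10⁻⁵ s⁻¹
Height gradient: |∂Z/∂n| = 30 m / 337000 m = 8.90×10⁻⁵
On a pressure surface, geostrophic balance gives V_g = (g/f)|∂Z/∂n|:
V_g = 9.81 × 8.90×10⁻⁵ / 9.37×10⁻⁵ = 9.32 m/s
Converting: 9.32 m/s × 1.944 = 18 knots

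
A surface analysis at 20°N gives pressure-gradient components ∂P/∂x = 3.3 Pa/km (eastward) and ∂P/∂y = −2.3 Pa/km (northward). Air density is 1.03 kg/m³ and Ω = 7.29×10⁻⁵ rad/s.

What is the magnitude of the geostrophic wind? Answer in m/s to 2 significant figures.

78 m/s

Coriolis parameter at 20°N:
f = 2Ω sin φ = 2 × 7.29×10⁻⁵ × sin 20° = 4.99×10⁻⁵ s⁻¹
Component geostrophic relations (x east, y north):
u_g = −(1/(fρ)) ∂P/∂y,  v_g = (1/(fρ)) ∂P/∂x
u_g = −(−2.3×10⁻³)/(4.99×10⁻⁵ × 1.03) = 44.8 m/s;  v_g = (3.3×10⁻³)/(4.99×10⁻⁵ × 1.03) = 64.2 m/s
|V_g| = √(u_g² + v_g²) = 78.3 m/s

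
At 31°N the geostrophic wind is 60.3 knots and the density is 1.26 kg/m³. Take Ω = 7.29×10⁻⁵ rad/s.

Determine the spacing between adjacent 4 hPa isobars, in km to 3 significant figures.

Coriolis parameter at 31°N:
f = 2Ω sin φ = 2 × 7.29×10⁻⁵ × sin 31° = 7.51×10⁻⁵ s⁻¹
Wind speed in SI: 60.3 knots = 31.0 m/s
Geostrophic balance rearranged: |∂P/∂n| = f ρ V_g
|∂P/∂n| = 7.51×10⁻⁵ × 1.26 × 31.0 = 2.94×10⁻³ Pa/m
Isobar spacing: Δn = ΔP/|∂P/∂n| = 400 Pa / 2.94×10⁻³ Pa/m = 136282 m ≈ 136 km

136 km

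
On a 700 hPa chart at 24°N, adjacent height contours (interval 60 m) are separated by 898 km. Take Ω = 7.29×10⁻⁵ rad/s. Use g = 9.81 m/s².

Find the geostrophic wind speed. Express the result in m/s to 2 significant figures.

11 m/s

Coriolis parameter at 24°N:
f = 2Ω sin φ = 2 × 7.29×10⁻⁵ × sin 24° = 5.93×10⁻⁵ s⁻¹
Height gradient: |∂Z/∂n| = 60 m / 898000 m = 6.68×10⁻⁵
On a pressure surface, geostrophic balance gives V_g = (g/f)|∂Z/∂n|:
V_g = 9.81 × 6.68×10⁻⁵ / 5.93×10⁻⁵ = 11.1 m/s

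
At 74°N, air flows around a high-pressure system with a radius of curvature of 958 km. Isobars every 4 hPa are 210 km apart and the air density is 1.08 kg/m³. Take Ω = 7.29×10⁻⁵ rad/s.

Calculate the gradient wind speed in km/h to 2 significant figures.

51 km/h

Coriolis parameter at 74°N:
f = 2Ω sin φ = 2 × 7.29×10⁻⁵ × sin 74° = 1.40×10⁻⁴ s⁻¹
Pressure gradient: |∂P/∂n| = 400 Pa / 210000 m = 1.90×10⁻³ Pa/m
Geostrophic speed: V_g = |∂P/∂n|/(fρ) = 1.90×10⁻³/(1.40×10⁻⁴ × 1.08) = 12.6 m/s
Around a high, pressure-gradient force acts outward with centrifugal, so Coriolis balances both:
fV = (1/ρ)|∂P/∂n| + V²/R  →  V² − fR·V + fR·V_g = 0
With fR = 1.40×10⁻⁴ × 958×10³ m = 134 m/s:
V = [fR − √((fR)² − 4 fR V_g)]/2 = [134 − √(134² − 4×134×12.6)]/2 = 14.1 m/s
Supergeostrophic (V > V_g = 12.6 m/s), as expected around a high.
Converting: 14.1 m/s × 3.6 = 51 km/h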